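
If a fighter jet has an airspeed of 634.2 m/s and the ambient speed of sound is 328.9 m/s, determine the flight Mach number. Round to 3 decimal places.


Step 1: M = V / a = 634.2 / 328.9
Step 2: M = 1.928

1.928


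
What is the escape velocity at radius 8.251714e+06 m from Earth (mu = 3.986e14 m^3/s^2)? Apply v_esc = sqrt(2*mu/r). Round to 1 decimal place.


Step 1: 2*mu/r = 2 * 3.986e14 / 8.251714e+06 = 96610231.5228
Step 2: v_esc = sqrt(96610231.5228) = 9829.1 m/s

9829.1


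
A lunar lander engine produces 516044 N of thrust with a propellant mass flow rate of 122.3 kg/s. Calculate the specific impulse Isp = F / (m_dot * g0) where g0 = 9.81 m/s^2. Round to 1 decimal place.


Step 1: m_dot * g0 = 122.3 * 9.81 = 1199.76
Step 2: Isp = 516044 / 1199.76 = 430.1 s

430.1


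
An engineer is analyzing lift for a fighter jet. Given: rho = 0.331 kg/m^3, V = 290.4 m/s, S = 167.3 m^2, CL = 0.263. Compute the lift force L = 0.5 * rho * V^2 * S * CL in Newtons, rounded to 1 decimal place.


Step 1: Calculate dynamic pressure q = 0.5 * 0.331 * 290.4^2 = 0.5 * 0.331 * 84332.16 = 13956.9725 Pa
Step 2: Multiply by wing area and lift coefficient: L = 13956.9725 * 167.3 * 0.263
Step 3: L = 2335001.4959 * 0.263 = 614105.4 N

614105.4


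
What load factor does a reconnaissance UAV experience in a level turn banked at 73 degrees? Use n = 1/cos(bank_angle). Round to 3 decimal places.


Step 1: Convert 73 degrees to radians = 1.27409
Step 2: cos(73 deg) = 0.292372
Step 3: n = 1 / 0.292372 = 3.420

3.420


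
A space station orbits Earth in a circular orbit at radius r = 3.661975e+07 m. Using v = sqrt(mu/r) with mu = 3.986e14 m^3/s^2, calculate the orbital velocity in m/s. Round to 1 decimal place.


Step 1: mu / r = 3.986e14 / 3.661975e+07 = 10884836.7343
Step 2: v = sqrt(10884836.7343) = 3299.2 m/s

3299.2


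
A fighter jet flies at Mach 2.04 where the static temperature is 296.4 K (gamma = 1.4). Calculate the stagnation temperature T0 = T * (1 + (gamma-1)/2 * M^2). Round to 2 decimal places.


Step 1: (gamma-1)/2 = 0.2
Step 2: M^2 = 4.1616
Step 3: 1 + 0.2 * 4.1616 = 1.83232
Step 4: T0 = 296.4 * 1.83232 = 543.10 K

543.10


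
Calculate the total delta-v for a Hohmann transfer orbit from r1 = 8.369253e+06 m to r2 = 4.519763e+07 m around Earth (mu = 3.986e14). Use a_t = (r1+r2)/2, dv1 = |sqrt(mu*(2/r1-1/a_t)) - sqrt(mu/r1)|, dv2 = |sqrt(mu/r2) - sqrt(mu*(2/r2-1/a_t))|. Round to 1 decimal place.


Step 1: Transfer semi-major axis a_t = (8.369253e+06 + 4.519763e+07) / 2 = 2.678344e+07 m
Step 2: v1 (circular at r1) = sqrt(mu/r1) = 6901.21 m/s
Step 3: v_t1 = sqrt(mu*(2/r1 - 1/a_t)) = 8964.99 m/s
Step 4: dv1 = |8964.99 - 6901.21| = 2063.78 m/s
Step 5: v2 (circular at r2) = 2969.69 m/s, v_t2 = 1660.05 m/s
Step 6: dv2 = |2969.69 - 1660.05| = 1309.64 m/s
Step 7: Total delta-v = 2063.78 + 1309.64 = 3373.4 m/s

3373.4


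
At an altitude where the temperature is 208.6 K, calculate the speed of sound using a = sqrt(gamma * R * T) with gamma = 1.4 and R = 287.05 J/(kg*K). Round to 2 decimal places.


Step 1: gamma * R * T = 1.4 * 287.05 * 208.6 = 83830.082
Step 2: a = sqrt(83830.082) = 289.53 m/s

289.53


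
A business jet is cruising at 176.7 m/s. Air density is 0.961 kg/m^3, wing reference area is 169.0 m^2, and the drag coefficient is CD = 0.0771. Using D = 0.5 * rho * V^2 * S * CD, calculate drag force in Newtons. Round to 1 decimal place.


Step 1: Dynamic pressure q = 0.5 * 0.961 * 176.7^2 = 15002.5986 Pa
Step 2: Drag D = q * S * CD = 15002.5986 * 169.0 * 0.0771
Step 3: D = 195482.4 N

195482.4


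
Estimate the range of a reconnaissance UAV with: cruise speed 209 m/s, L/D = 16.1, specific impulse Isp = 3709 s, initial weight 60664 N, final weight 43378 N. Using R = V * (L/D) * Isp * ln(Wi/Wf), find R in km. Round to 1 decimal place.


Step 1: Coefficient = V * (L/D) * Isp = 209 * 16.1 * 3709 = 12480414.1 m
Step 2: Wi/Wf = 60664 / 43378 = 1.398497
Step 3: ln(1.398497) = 0.335398
Step 4: R = 12480414.1 * 0.335398 = 4185906.4 m = 4185.9 km

4185.9


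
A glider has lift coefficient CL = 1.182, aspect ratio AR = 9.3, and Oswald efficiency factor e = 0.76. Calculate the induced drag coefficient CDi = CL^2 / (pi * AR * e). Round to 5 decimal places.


Step 1: CL^2 = 1.182^2 = 1.397124
Step 2: pi * AR * e = 3.14159 * 9.3 * 0.76 = 22.204777
Step 3: CDi = 1.397124 / 22.204777 = 0.06292

0.06292


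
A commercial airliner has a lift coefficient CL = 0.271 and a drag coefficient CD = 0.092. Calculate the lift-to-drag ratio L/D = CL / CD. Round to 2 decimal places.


Step 1: L/D = CL / CD = 0.271 / 0.092
Step 2: L/D = 2.95

2.95


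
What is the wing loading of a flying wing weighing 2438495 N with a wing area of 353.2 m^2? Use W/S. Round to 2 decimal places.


Step 1: Wing loading = W / S = 2438495 / 353.2
Step 2: Wing loading = 6904.01 N/m^2

6904.01


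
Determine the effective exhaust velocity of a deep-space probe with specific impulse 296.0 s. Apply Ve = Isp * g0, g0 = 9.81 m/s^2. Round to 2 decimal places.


Step 1: Ve = Isp * g0 = 296.0 * 9.81
Step 2: Ve = 2903.76 m/s

2903.76


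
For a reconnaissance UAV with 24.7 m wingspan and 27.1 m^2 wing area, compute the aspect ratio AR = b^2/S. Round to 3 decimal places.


Step 1: b^2 = 24.7^2 = 610.09
Step 2: AR = 610.09 / 27.1 = 22.513

22.513


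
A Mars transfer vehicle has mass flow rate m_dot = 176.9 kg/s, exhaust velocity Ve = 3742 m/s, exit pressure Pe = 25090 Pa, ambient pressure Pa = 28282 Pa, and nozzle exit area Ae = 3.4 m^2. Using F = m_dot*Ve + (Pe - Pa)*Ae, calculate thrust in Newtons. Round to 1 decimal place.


Step 1: Momentum thrust = m_dot * Ve = 176.9 * 3742 = 661959.8 N
Step 2: Pressure thrust = (Pe - Pa) * Ae = (25090 - 28282) * 3.4 = -10852.8 N
Step 3: Total thrust F = 661959.8 + -10852.8 = 651107.0 N

651107.0


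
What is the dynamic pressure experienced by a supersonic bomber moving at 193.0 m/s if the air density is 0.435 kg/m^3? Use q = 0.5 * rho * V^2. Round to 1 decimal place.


Step 1: V^2 = 193.0^2 = 37249.0
Step 2: q = 0.5 * 0.435 * 37249.0
Step 3: q = 8101.7 Pa

8101.7


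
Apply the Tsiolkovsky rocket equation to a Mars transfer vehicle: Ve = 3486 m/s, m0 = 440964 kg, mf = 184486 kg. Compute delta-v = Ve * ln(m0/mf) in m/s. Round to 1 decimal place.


Step 1: Mass ratio m0/mf = 440964 / 184486 = 2.39023
Step 2: ln(2.39023) = 0.87139
Step 3: delta-v = 3486 * 0.87139 = 3037.7 m/s

3037.7


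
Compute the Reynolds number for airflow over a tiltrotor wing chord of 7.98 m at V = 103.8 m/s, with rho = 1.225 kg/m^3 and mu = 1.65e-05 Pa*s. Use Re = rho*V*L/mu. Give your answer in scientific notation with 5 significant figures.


Step 1: Numerator = rho * V * L = 1.225 * 103.8 * 7.98 = 1014.6969
Step 2: Re = 1014.6969 / 1.65e-05
Step 3: Re = 6.1497e+07

6.1497e+07


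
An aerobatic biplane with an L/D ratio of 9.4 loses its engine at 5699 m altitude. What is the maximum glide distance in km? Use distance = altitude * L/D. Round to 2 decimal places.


Step 1: Glide distance = altitude * L/D = 5699 * 9.4 = 53570.6 m
Step 2: Convert to km: 53570.6 / 1000 = 53.57 km

53.57


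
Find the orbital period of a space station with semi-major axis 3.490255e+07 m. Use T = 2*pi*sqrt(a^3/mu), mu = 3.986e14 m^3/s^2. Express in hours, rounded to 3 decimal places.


Step 1: a^3 / mu = 4.251787e+22 / 3.986e14 = 1.066680e+08
Step 2: sqrt(1.066680e+08) = 10328.0205 s
Step 3: T = 2*pi * 10328.0205 = 64892.87 s
Step 4: T in hours = 64892.87 / 3600 = 18.026 hours

18.026


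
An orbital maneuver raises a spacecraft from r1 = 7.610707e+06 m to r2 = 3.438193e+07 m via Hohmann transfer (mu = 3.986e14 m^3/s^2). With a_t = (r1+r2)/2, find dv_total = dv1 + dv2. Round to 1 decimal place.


Step 1: Transfer semi-major axis a_t = (7.610707e+06 + 3.438193e+07) / 2 = 2.099632e+07 m
Step 2: v1 (circular at r1) = sqrt(mu/r1) = 7236.96 m/s
Step 3: v_t1 = sqrt(mu*(2/r1 - 1/a_t)) = 9260.83 m/s
Step 4: dv1 = |9260.83 - 7236.96| = 2023.87 m/s
Step 5: v2 (circular at r2) = 3404.89 m/s, v_t2 = 2049.96 m/s
Step 6: dv2 = |3404.89 - 2049.96| = 1354.94 m/s
Step 7: Total delta-v = 2023.87 + 1354.94 = 3378.8 m/s

3378.8


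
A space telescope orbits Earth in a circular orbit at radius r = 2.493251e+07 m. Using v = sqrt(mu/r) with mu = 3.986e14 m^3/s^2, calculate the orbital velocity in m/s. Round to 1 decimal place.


Step 1: mu / r = 3.986e14 / 2.493251e+07 = 15987158.9343
Step 2: v = sqrt(15987158.9343) = 3998.4 m/s

3998.4


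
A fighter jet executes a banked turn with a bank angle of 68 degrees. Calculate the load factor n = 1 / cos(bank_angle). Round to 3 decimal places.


Step 1: Convert 68 degrees to radians = 1.186824
Step 2: cos(68 deg) = 0.374607
Step 3: n = 1 / 0.374607 = 2.669

2.669


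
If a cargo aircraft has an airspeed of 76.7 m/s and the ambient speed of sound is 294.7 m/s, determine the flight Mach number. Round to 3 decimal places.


Step 1: M = V / a = 76.7 / 294.7
Step 2: M = 0.260

0.260


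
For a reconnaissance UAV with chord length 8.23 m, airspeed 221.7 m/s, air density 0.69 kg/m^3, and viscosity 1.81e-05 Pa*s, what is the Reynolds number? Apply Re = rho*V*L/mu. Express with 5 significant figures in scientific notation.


Step 1: Numerator = rho * V * L = 0.69 * 221.7 * 8.23 = 1258.96779
Step 2: Re = 1258.96779 / 1.81e-05
Step 3: Re = 6.9556e+07

6.9556e+07


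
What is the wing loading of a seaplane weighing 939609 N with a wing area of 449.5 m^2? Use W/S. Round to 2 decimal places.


Step 1: Wing loading = W / S = 939609 / 449.5
Step 2: Wing loading = 2090.34 N/m^2

2090.34


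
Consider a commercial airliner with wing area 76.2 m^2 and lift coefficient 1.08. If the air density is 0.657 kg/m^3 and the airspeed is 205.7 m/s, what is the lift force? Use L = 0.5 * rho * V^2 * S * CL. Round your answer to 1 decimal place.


Step 1: Calculate dynamic pressure q = 0.5 * 0.657 * 205.7^2 = 0.5 * 0.657 * 42312.49 = 13899.653 Pa
Step 2: Multiply by wing area and lift coefficient: L = 13899.653 * 76.2 * 1.08
Step 3: L = 1059153.5559 * 1.08 = 1143885.8 N

1143885.8


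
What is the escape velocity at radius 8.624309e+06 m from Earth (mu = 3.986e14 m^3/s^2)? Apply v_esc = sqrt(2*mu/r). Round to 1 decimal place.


Step 1: 2*mu/r = 2 * 3.986e14 / 8.624309e+06 = 92436391.1358
Step 2: v_esc = sqrt(92436391.1358) = 9614.4 m/s

9614.4


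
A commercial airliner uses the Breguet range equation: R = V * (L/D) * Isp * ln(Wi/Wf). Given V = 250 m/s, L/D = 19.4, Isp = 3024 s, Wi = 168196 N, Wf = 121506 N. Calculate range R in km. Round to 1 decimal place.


Step 1: Coefficient = V * (L/D) * Isp = 250 * 19.4 * 3024 = 14666400.0 m
Step 2: Wi/Wf = 168196 / 121506 = 1.384261
Step 3: ln(1.384261) = 0.325166
Step 4: R = 14666400.0 * 0.325166 = 4769019.3 m = 4769.0 km

4769.0


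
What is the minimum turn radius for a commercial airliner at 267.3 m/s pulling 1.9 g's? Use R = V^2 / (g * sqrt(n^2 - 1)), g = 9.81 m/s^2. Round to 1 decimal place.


Step 1: V^2 = 267.3^2 = 71449.29
Step 2: n^2 - 1 = 1.9^2 - 1 = 2.61
Step 3: sqrt(2.61) = 1.615549
Step 4: R = 71449.29 / (9.81 * 1.615549) = 4508.3 m

4508.3


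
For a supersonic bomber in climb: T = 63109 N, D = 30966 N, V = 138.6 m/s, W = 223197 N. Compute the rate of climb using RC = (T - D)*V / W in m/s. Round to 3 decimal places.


Step 1: Excess thrust = T - D = 63109 - 30966 = 32143 N
Step 2: Excess power = 32143 * 138.6 = 4455019.8 W
Step 3: RC = 4455019.8 / 223197 = 19.960 m/s

19.960


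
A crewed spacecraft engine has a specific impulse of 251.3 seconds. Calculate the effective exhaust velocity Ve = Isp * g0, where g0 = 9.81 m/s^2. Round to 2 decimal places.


Step 1: Ve = Isp * g0 = 251.3 * 9.81
Step 2: Ve = 2465.25 m/s

2465.25


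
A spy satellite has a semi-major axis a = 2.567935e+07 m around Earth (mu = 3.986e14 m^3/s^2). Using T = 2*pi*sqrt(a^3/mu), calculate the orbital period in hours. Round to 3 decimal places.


Step 1: a^3 / mu = 1.693371e+22 / 3.986e14 = 4.248296e+07
Step 2: sqrt(4.248296e+07) = 6517.8955 s
Step 3: T = 2*pi * 6517.8955 = 40953.15 s
Step 4: T in hours = 40953.15 / 3600 = 11.376 hours

11.376


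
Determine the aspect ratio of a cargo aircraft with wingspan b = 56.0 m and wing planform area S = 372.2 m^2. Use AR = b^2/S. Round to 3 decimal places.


Step 1: b^2 = 56.0^2 = 3136.0
Step 2: AR = 3136.0 / 372.2 = 8.426

8.426


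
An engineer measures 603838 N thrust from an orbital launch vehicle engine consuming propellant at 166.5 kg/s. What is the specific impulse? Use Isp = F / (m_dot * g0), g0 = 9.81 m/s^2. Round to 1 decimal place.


Step 1: m_dot * g0 = 166.5 * 9.81 = 1633.37
Step 2: Isp = 603838 / 1633.37 = 369.7 s

369.7


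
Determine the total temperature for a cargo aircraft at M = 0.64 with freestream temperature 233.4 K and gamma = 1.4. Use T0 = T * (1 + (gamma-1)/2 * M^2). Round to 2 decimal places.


Step 1: (gamma-1)/2 = 0.2
Step 2: M^2 = 0.4096
Step 3: 1 + 0.2 * 0.4096 = 1.08192
Step 4: T0 = 233.4 * 1.08192 = 252.52 K

252.52


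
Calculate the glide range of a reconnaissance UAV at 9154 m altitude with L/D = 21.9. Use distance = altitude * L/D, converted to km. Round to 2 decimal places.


Step 1: Glide distance = altitude * L/D = 9154 * 21.9 = 200472.6 m
Step 2: Convert to km: 200472.6 / 1000 = 200.47 km

200.47


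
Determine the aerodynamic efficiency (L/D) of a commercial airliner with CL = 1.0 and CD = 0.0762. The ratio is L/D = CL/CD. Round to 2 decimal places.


Step 1: L/D = CL / CD = 1.0 / 0.0762
Step 2: L/D = 13.12

13.12


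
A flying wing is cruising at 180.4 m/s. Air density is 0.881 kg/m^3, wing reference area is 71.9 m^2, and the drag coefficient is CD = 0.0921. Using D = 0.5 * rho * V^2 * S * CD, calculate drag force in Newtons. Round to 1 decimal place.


Step 1: Dynamic pressure q = 0.5 * 0.881 * 180.4^2 = 14335.7025 Pa
Step 2: Drag D = q * S * CD = 14335.7025 * 71.9 * 0.0921
Step 3: D = 94930.9 N

94930.9


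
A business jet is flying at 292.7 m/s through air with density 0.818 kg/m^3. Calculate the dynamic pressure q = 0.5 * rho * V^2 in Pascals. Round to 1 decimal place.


Step 1: V^2 = 292.7^2 = 85673.29
Step 2: q = 0.5 * 0.818 * 85673.29
Step 3: q = 35040.4 Pa

35040.4


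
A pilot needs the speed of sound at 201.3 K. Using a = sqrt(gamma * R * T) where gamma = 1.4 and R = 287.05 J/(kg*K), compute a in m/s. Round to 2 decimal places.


Step 1: gamma * R * T = 1.4 * 287.05 * 201.3 = 80896.431
Step 2: a = sqrt(80896.431) = 284.42 m/s

284.42


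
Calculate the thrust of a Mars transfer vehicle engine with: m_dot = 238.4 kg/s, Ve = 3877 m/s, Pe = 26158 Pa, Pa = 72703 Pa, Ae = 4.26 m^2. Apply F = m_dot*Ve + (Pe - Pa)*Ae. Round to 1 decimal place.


Step 1: Momentum thrust = m_dot * Ve = 238.4 * 3877 = 924276.8 N
Step 2: Pressure thrust = (Pe - Pa) * Ae = (26158 - 72703) * 4.26 = -198281.70 N
Step 3: Total thrust F = 924276.8 + -198281.70 = 725995.1 N

725995.1


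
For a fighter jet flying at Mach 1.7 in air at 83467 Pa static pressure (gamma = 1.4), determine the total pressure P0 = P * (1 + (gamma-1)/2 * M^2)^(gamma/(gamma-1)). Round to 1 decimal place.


Step 1: (gamma-1)/2 * M^2 = 0.2 * 2.89 = 0.578
Step 2: 1 + 0.578 = 1.578
Step 3: Exponent gamma/(gamma-1) = 3.5
Step 4: P0 = 83467 * 1.578^3.5 = 411992.5 Pa

411992.5


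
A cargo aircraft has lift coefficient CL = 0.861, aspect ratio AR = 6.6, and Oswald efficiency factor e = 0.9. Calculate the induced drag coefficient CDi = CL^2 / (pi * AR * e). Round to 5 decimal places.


Step 1: CL^2 = 0.861^2 = 0.741321
Step 2: pi * AR * e = 3.14159 * 6.6 * 0.9 = 18.66106
Step 3: CDi = 0.741321 / 18.66106 = 0.03973

0.03973


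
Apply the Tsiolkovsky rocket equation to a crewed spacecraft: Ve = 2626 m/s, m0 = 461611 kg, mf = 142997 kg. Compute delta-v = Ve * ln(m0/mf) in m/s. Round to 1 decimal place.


Step 1: Mass ratio m0/mf = 461611 / 142997 = 3.228117
Step 2: ln(3.228117) = 1.171899
Step 3: delta-v = 2626 * 1.171899 = 3077.4 m/s

3077.4


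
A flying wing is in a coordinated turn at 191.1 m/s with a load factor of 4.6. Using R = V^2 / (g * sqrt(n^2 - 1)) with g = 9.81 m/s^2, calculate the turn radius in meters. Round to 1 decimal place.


Step 1: V^2 = 191.1^2 = 36519.21
Step 2: n^2 - 1 = 4.6^2 - 1 = 20.16
Step 3: sqrt(20.16) = 4.489989
Step 4: R = 36519.21 / (9.81 * 4.489989) = 829.1 m

829.1


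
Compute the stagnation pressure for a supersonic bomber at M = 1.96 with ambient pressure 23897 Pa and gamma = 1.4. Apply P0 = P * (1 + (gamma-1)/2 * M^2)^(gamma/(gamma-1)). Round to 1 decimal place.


Step 1: (gamma-1)/2 * M^2 = 0.2 * 3.8416 = 0.76832
Step 2: 1 + 0.76832 = 1.76832
Step 3: Exponent gamma/(gamma-1) = 3.5
Step 4: P0 = 23897 * 1.76832^3.5 = 175714.0 Pa

175714.0


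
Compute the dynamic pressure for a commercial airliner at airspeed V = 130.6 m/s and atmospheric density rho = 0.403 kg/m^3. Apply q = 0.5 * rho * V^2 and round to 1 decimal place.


Step 1: V^2 = 130.6^2 = 17056.36
Step 2: q = 0.5 * 0.403 * 17056.36
Step 3: q = 3436.9 Pa

3436.9


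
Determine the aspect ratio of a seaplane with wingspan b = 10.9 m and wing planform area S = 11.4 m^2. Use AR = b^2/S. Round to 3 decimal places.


Step 1: b^2 = 10.9^2 = 118.81
Step 2: AR = 118.81 / 11.4 = 10.422

10.422


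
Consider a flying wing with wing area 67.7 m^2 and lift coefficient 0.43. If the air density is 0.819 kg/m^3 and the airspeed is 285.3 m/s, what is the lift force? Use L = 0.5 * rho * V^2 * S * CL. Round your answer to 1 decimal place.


Step 1: Calculate dynamic pressure q = 0.5 * 0.819 * 285.3^2 = 0.5 * 0.819 * 81396.09 = 33331.6989 Pa
Step 2: Multiply by wing area and lift coefficient: L = 33331.6989 * 67.7 * 0.43
Step 3: L = 2256556.0125 * 0.43 = 970319.1 N

970319.1


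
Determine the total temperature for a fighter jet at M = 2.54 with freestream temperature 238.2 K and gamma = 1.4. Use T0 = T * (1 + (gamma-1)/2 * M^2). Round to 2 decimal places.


Step 1: (gamma-1)/2 = 0.2
Step 2: M^2 = 6.4516
Step 3: 1 + 0.2 * 6.4516 = 2.29032
Step 4: T0 = 238.2 * 2.29032 = 545.55 K

545.55


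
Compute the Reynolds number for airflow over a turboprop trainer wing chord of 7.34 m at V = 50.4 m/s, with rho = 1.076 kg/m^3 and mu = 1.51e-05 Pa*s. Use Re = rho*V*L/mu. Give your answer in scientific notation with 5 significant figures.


Step 1: Numerator = rho * V * L = 1.076 * 50.4 * 7.34 = 398.051136
Step 2: Re = 398.051136 / 1.51e-05
Step 3: Re = 2.6361e+07

2.6361e+07


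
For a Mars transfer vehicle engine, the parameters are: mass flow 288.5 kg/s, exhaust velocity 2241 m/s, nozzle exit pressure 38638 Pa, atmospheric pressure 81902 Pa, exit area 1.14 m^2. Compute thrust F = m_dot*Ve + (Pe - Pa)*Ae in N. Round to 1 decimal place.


Step 1: Momentum thrust = m_dot * Ve = 288.5 * 2241 = 646528.5 N
Step 2: Pressure thrust = (Pe - Pa) * Ae = (38638 - 81902) * 1.14 = -49320.96 N
Step 3: Total thrust F = 646528.5 + -49320.96 = 597207.5 N

597207.5


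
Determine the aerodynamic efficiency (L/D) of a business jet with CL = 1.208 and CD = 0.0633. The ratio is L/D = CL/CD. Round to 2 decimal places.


Step 1: L/D = CL / CD = 1.208 / 0.0633
Step 2: L/D = 19.08

19.08


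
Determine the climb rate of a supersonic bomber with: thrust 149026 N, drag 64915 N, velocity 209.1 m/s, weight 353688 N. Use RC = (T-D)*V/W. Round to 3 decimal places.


Step 1: Excess thrust = T - D = 149026 - 64915 = 84111 N
Step 2: Excess power = 84111 * 209.1 = 17587610.1 W
Step 3: RC = 17587610.1 / 353688 = 49.726 m/s

49.726


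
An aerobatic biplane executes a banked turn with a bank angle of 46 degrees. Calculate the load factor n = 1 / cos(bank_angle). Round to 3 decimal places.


Step 1: Convert 46 degrees to radians = 0.802851
Step 2: cos(46 deg) = 0.694658
Step 3: n = 1 / 0.694658 = 1.440

1.440


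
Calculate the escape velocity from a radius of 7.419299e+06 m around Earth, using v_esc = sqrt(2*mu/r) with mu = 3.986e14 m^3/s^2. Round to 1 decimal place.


Step 1: 2*mu/r = 2 * 3.986e14 / 7.419299e+06 = 107449504.3265
Step 2: v_esc = sqrt(107449504.3265) = 10365.8 m/s

10365.8


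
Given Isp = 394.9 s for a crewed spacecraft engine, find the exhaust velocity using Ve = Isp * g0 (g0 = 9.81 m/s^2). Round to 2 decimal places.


Step 1: Ve = Isp * g0 = 394.9 * 9.81
Step 2: Ve = 3873.97 m/s

3873.97


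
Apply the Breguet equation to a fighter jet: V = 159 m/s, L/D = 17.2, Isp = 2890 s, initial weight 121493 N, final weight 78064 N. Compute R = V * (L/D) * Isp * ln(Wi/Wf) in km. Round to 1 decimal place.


Step 1: Coefficient = V * (L/D) * Isp = 159 * 17.2 * 2890 = 7903572.0 m
Step 2: Wi/Wf = 121493 / 78064 = 1.556326
Step 3: ln(1.556326) = 0.442328
Step 4: R = 7903572.0 * 0.442328 = 3495968.4 m = 3496.0 km

3496.0


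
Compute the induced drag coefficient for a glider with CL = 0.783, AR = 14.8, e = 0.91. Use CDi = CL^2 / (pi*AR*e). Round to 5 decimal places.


Step 1: CL^2 = 0.783^2 = 0.613089
Step 2: pi * AR * e = 3.14159 * 14.8 * 0.91 = 42.31097
Step 3: CDi = 0.613089 / 42.31097 = 0.01449

0.01449


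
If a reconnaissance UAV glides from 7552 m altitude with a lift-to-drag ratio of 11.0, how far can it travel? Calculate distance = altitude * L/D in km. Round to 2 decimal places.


Step 1: Glide distance = altitude * L/D = 7552 * 11.0 = 83072.0 m
Step 2: Convert to km: 83072.0 / 1000 = 83.07 km

83.07


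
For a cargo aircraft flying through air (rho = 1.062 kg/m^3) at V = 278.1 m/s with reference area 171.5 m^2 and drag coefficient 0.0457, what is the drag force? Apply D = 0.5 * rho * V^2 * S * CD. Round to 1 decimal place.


Step 1: Dynamic pressure q = 0.5 * 1.062 * 278.1^2 = 41067.3329 Pa
Step 2: Drag D = q * S * CD = 41067.3329 * 171.5 * 0.0457
Step 3: D = 321867.3 N

321867.3


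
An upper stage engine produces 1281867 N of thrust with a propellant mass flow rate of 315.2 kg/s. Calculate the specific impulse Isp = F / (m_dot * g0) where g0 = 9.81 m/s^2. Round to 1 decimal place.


Step 1: m_dot * g0 = 315.2 * 9.81 = 3092.11
Step 2: Isp = 1281867 / 3092.11 = 414.6 s

414.6


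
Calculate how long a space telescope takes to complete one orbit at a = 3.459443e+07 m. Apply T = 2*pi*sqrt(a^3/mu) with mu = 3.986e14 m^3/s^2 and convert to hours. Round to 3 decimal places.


Step 1: a^3 / mu = 4.140173e+22 / 3.986e14 = 1.038679e+08
Step 2: sqrt(1.038679e+08) = 10191.559 s
Step 3: T = 2*pi * 10191.559 = 64035.45 s
Step 4: T in hours = 64035.45 / 3600 = 17.788 hours

17.788


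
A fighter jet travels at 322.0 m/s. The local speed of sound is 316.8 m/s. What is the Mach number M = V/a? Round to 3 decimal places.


Step 1: M = V / a = 322.0 / 316.8
Step 2: M = 1.016

1.016


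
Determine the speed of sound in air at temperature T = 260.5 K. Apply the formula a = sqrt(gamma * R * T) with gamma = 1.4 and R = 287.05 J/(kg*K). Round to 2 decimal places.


Step 1: gamma * R * T = 1.4 * 287.05 * 260.5 = 104687.135
Step 2: a = sqrt(104687.135) = 323.55 m/s

323.55


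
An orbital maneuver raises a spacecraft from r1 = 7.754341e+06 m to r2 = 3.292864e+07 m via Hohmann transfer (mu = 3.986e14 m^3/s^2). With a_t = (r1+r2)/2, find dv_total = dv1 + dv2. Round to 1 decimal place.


Step 1: Transfer semi-major axis a_t = (7.754341e+06 + 3.292864e+07) / 2 = 2.034149e+07 m
Step 2: v1 (circular at r1) = sqrt(mu/r1) = 7169.62 m/s
Step 3: v_t1 = sqrt(mu*(2/r1 - 1/a_t)) = 9122.03 m/s
Step 4: dv1 = |9122.03 - 7169.62| = 1952.41 m/s
Step 5: v2 (circular at r2) = 3479.22 m/s, v_t2 = 2148.14 m/s
Step 6: dv2 = |3479.22 - 2148.14| = 1331.08 m/s
Step 7: Total delta-v = 1952.41 + 1331.08 = 3283.5 m/s

3283.5


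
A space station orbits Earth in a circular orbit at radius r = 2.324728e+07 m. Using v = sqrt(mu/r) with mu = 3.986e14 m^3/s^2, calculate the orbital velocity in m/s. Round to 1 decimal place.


Step 1: mu / r = 3.986e14 / 2.324728e+07 = 17146091.9299
Step 2: v = sqrt(17146091.9299) = 4140.8 m/s

4140.8


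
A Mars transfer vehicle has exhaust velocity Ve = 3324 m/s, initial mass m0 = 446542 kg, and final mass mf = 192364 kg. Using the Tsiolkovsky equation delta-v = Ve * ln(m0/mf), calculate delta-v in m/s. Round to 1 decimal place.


Step 1: Mass ratio m0/mf = 446542 / 192364 = 2.321339
Step 2: ln(2.321339) = 0.842144
Step 3: delta-v = 3324 * 0.842144 = 2799.3 m/s

2799.3


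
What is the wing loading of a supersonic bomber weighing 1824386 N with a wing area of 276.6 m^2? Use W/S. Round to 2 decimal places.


Step 1: Wing loading = W / S = 1824386 / 276.6
Step 2: Wing loading = 6595.76 N/m^2

6595.76


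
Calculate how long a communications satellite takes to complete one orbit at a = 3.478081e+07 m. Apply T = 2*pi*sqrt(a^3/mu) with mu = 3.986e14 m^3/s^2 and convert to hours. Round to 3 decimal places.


Step 1: a^3 / mu = 4.207451e+22 / 3.986e14 = 1.055557e+08
Step 2: sqrt(1.055557e+08) = 10274.0314 s
Step 3: T = 2*pi * 10274.0314 = 64553.64 s
Step 4: T in hours = 64553.64 / 3600 = 17.932 hours

17.932


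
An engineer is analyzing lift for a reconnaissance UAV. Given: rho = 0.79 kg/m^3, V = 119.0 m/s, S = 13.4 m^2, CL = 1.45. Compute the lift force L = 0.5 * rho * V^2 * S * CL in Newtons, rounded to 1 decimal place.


Step 1: Calculate dynamic pressure q = 0.5 * 0.79 * 119.0^2 = 0.5 * 0.79 * 14161.0 = 5593.595 Pa
Step 2: Multiply by wing area and lift coefficient: L = 5593.595 * 13.4 * 1.45
Step 3: L = 74954.173 * 1.45 = 108683.6 N

108683.6


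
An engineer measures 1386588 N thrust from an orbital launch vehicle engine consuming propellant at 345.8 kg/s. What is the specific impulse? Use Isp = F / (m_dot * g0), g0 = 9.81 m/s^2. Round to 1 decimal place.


Step 1: m_dot * g0 = 345.8 * 9.81 = 3392.3
Step 2: Isp = 1386588 / 3392.3 = 408.7 s

408.7


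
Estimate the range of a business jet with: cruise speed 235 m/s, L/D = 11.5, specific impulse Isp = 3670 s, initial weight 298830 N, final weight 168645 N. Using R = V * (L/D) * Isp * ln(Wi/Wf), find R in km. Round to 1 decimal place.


Step 1: Coefficient = V * (L/D) * Isp = 235 * 11.5 * 3670 = 9918175.0 m
Step 2: Wi/Wf = 298830 / 168645 = 1.771947
Step 3: ln(1.771947) = 0.572079
Step 4: R = 9918175.0 * 0.572079 = 5673979.0 m = 5674.0 km

5674.0


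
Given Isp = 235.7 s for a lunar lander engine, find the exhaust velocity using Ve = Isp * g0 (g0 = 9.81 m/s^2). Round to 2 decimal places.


Step 1: Ve = Isp * g0 = 235.7 * 9.81
Step 2: Ve = 2312.22 m/s

2312.22


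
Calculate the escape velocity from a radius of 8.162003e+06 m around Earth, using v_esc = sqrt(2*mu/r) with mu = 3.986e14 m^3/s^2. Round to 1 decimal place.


Step 1: 2*mu/r = 2 * 3.986e14 / 8.162003e+06 = 97672103.2815
Step 2: v_esc = sqrt(97672103.2815) = 9882.9 m/s

9882.9


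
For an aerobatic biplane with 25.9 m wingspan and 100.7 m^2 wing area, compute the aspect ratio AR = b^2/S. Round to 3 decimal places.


Step 1: b^2 = 25.9^2 = 670.81
Step 2: AR = 670.81 / 100.7 = 6.661

6.661


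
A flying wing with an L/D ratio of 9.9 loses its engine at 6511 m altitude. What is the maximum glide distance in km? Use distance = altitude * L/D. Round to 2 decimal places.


Step 1: Glide distance = altitude * L/D = 6511 * 9.9 = 64458.9 m
Step 2: Convert to km: 64458.9 / 1000 = 64.46 km

64.46


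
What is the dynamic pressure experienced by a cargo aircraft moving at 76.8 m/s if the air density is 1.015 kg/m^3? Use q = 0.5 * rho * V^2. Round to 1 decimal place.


Step 1: V^2 = 76.8^2 = 5898.24
Step 2: q = 0.5 * 1.015 * 5898.24
Step 3: q = 2993.4 Pa

2993.4


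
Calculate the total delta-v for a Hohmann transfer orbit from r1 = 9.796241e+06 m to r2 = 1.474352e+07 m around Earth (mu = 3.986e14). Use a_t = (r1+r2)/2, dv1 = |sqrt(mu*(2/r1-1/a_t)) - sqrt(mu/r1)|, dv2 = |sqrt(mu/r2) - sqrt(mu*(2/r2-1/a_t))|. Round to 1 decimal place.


Step 1: Transfer semi-major axis a_t = (9.796241e+06 + 1.474352e+07) / 2 = 1.226988e+07 m
Step 2: v1 (circular at r1) = sqrt(mu/r1) = 6378.8 m/s
Step 3: v_t1 = sqrt(mu*(2/r1 - 1/a_t)) = 6992.29 m/s
Step 4: dv1 = |6992.29 - 6378.8| = 613.49 m/s
Step 5: v2 (circular at r2) = 5199.58 m/s, v_t2 = 4645.98 m/s
Step 6: dv2 = |5199.58 - 4645.98| = 553.59 m/s
Step 7: Total delta-v = 613.49 + 553.59 = 1167.1 m/s

1167.1


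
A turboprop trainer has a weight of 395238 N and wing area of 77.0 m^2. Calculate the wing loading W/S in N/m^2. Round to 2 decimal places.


Step 1: Wing loading = W / S = 395238 / 77.0
Step 2: Wing loading = 5132.96 N/m^2

5132.96


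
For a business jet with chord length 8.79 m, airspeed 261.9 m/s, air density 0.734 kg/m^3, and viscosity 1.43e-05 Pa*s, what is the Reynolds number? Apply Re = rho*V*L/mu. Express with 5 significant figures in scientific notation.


Step 1: Numerator = rho * V * L = 0.734 * 261.9 * 8.79 = 1689.742134
Step 2: Re = 1689.742134 / 1.43e-05
Step 3: Re = 1.1816e+08

1.1816e+08


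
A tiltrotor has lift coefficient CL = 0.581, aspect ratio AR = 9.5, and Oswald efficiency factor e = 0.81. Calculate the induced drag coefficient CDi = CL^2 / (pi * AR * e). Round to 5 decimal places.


Step 1: CL^2 = 0.581^2 = 0.337561
Step 2: pi * AR * e = 3.14159 * 9.5 * 0.81 = 24.174555
Step 3: CDi = 0.337561 / 24.174555 = 0.01396

0.01396


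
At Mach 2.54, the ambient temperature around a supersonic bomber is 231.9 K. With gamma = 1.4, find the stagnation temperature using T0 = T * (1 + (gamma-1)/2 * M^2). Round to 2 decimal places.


Step 1: (gamma-1)/2 = 0.2
Step 2: M^2 = 6.4516
Step 3: 1 + 0.2 * 6.4516 = 2.29032
Step 4: T0 = 231.9 * 2.29032 = 531.13 K

531.13


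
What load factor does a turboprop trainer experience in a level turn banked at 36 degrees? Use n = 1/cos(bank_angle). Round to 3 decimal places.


Step 1: Convert 36 degrees to radians = 0.628319
Step 2: cos(36 deg) = 0.809017
Step 3: n = 1 / 0.809017 = 1.236

1.236


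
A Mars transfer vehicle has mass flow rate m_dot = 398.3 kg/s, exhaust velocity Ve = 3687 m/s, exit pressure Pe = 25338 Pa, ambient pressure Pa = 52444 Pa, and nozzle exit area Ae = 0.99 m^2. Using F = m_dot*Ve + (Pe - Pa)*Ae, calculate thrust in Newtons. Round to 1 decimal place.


Step 1: Momentum thrust = m_dot * Ve = 398.3 * 3687 = 1468532.1 N
Step 2: Pressure thrust = (Pe - Pa) * Ae = (25338 - 52444) * 0.99 = -26834.94 N
Step 3: Total thrust F = 1468532.1 + -26834.94 = 1441697.2 N

1441697.2


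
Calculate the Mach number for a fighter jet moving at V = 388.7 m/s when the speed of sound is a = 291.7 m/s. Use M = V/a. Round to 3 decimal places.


Step 1: M = V / a = 388.7 / 291.7
Step 2: M = 1.333

1.333


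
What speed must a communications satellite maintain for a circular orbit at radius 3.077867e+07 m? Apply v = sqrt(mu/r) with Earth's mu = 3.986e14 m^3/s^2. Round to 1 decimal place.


Step 1: mu / r = 3.986e14 / 3.077867e+07 = 12950527.102
Step 2: v = sqrt(12950527.102) = 3598.7 m/s

3598.7


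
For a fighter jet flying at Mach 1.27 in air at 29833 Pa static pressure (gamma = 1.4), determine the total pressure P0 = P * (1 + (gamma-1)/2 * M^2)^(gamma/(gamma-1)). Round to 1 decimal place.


Step 1: (gamma-1)/2 * M^2 = 0.2 * 1.6129 = 0.32258
Step 2: 1 + 0.32258 = 1.32258
Step 3: Exponent gamma/(gamma-1) = 3.5
Step 4: P0 = 29833 * 1.32258^3.5 = 79373.2 Pa

79373.2


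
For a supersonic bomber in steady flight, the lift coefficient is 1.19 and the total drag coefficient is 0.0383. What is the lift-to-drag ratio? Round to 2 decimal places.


Step 1: L/D = CL / CD = 1.19 / 0.0383
Step 2: L/D = 31.07

31.07


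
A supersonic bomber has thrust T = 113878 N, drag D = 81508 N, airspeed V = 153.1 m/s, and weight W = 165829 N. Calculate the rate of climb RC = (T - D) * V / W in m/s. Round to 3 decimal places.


Step 1: Excess thrust = T - D = 113878 - 81508 = 32370 N
Step 2: Excess power = 32370 * 153.1 = 4955847.0 W
Step 3: RC = 4955847.0 / 165829 = 29.885 m/s

29.885


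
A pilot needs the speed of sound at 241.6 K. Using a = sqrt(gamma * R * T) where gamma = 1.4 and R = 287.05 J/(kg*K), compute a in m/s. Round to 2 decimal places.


Step 1: gamma * R * T = 1.4 * 287.05 * 241.6 = 97091.792
Step 2: a = sqrt(97091.792) = 311.60 m/s

311.60


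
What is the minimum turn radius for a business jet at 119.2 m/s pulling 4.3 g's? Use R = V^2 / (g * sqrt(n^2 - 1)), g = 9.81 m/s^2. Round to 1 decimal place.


Step 1: V^2 = 119.2^2 = 14208.64
Step 2: n^2 - 1 = 4.3^2 - 1 = 17.49
Step 3: sqrt(17.49) = 4.182105
Step 4: R = 14208.64 / (9.81 * 4.182105) = 346.3 m

346.3


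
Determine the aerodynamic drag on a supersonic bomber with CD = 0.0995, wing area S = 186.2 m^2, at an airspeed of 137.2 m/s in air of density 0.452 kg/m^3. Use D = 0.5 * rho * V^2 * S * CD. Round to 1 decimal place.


Step 1: Dynamic pressure q = 0.5 * 0.452 * 137.2^2 = 4254.1878 Pa
Step 2: Drag D = q * S * CD = 4254.1878 * 186.2 * 0.0995
Step 3: D = 78816.9 N

78816.9


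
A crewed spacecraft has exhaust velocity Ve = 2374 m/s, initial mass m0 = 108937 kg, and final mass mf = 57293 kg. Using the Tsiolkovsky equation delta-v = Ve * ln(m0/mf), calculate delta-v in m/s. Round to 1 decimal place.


Step 1: Mass ratio m0/mf = 108937 / 57293 = 1.901402
Step 2: ln(1.901402) = 0.642591
Step 3: delta-v = 2374 * 0.642591 = 1525.5 m/s

1525.5


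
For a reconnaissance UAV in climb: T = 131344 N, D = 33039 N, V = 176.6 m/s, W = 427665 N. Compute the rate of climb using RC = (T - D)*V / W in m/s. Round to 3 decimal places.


Step 1: Excess thrust = T - D = 131344 - 33039 = 98305 N
Step 2: Excess power = 98305 * 176.6 = 17360663.0 W
Step 3: RC = 17360663.0 / 427665 = 40.594 m/s

40.594


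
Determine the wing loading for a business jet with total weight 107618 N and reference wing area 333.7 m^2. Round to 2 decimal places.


Step 1: Wing loading = W / S = 107618 / 333.7
Step 2: Wing loading = 322.50 N/m^2

322.50


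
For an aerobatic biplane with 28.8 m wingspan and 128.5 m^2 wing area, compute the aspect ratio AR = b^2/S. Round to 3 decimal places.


Step 1: b^2 = 28.8^2 = 829.44
Step 2: AR = 829.44 / 128.5 = 6.455

6.455


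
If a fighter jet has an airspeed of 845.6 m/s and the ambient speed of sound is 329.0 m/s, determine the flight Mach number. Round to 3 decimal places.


Step 1: M = V / a = 845.6 / 329.0
Step 2: M = 2.570

2.570


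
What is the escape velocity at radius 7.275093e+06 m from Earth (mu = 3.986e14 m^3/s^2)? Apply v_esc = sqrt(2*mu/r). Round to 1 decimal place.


Step 1: 2*mu/r = 2 * 3.986e14 / 7.275093e+06 = 109579355.2055
Step 2: v_esc = sqrt(109579355.2055) = 10468.0 m/s

10468.0


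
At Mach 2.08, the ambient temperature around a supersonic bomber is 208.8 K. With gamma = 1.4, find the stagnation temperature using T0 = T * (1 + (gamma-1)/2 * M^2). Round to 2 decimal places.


Step 1: (gamma-1)/2 = 0.2
Step 2: M^2 = 4.3264
Step 3: 1 + 0.2 * 4.3264 = 1.86528
Step 4: T0 = 208.8 * 1.86528 = 389.47 K

389.47


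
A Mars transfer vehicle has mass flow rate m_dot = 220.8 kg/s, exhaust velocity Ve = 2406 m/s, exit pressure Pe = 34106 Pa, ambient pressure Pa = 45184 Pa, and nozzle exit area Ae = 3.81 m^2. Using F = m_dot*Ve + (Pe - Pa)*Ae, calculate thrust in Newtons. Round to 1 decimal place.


Step 1: Momentum thrust = m_dot * Ve = 220.8 * 2406 = 531244.8 N
Step 2: Pressure thrust = (Pe - Pa) * Ae = (34106 - 45184) * 3.81 = -42207.18 N
Step 3: Total thrust F = 531244.8 + -42207.18 = 489037.6 N

489037.6


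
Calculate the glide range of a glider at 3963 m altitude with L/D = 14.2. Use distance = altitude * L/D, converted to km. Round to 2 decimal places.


Step 1: Glide distance = altitude * L/D = 3963 * 14.2 = 56274.6 m
Step 2: Convert to km: 56274.6 / 1000 = 56.27 km

56.27


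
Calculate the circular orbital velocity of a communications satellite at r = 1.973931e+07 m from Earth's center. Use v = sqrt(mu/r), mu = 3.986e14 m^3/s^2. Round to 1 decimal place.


Step 1: mu / r = 3.986e14 / 1.973931e+07 = 20193208.3746
Step 2: v = sqrt(20193208.3746) = 4493.7 m/s

4493.7


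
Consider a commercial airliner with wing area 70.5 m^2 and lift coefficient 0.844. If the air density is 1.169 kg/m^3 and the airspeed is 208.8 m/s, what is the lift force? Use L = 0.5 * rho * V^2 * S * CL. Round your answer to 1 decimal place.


Step 1: Calculate dynamic pressure q = 0.5 * 1.169 * 208.8^2 = 0.5 * 1.169 * 43597.44 = 25482.7037 Pa
Step 2: Multiply by wing area and lift coefficient: L = 25482.7037 * 70.5 * 0.844
Step 3: L = 1796530.6094 * 0.844 = 1516271.8 N

1516271.8


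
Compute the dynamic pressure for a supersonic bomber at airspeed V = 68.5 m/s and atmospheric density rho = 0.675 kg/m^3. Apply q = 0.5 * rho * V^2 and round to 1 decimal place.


Step 1: V^2 = 68.5^2 = 4692.25
Step 2: q = 0.5 * 0.675 * 4692.25
Step 3: q = 1583.6 Pa

1583.6


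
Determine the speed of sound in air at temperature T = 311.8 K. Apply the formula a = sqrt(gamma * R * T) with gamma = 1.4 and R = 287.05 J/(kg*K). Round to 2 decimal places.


Step 1: gamma * R * T = 1.4 * 287.05 * 311.8 = 125303.066
Step 2: a = sqrt(125303.066) = 353.98 m/s

353.98


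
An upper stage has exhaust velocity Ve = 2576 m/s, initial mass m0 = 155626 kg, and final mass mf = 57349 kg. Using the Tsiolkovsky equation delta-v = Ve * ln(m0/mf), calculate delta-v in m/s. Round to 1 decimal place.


Step 1: Mass ratio m0/mf = 155626 / 57349 = 2.713665
Step 2: ln(2.713665) = 0.9983
Step 3: delta-v = 2576 * 0.9983 = 2571.6 m/s

2571.6


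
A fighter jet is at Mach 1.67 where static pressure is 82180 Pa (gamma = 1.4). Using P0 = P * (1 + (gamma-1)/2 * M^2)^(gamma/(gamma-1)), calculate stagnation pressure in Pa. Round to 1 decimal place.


Step 1: (gamma-1)/2 * M^2 = 0.2 * 2.7889 = 0.55778
Step 2: 1 + 0.55778 = 1.55778
Step 3: Exponent gamma/(gamma-1) = 3.5
Step 4: P0 = 82180 * 1.55778^3.5 = 387737.3 Pa

387737.3


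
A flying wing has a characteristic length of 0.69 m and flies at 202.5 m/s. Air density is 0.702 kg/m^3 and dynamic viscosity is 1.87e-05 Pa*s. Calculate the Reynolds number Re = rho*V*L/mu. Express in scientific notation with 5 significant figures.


Step 1: Numerator = rho * V * L = 0.702 * 202.5 * 0.69 = 98.08695
Step 2: Re = 98.08695 / 1.87e-05
Step 3: Re = 5.2453e+06

5.2453e+06


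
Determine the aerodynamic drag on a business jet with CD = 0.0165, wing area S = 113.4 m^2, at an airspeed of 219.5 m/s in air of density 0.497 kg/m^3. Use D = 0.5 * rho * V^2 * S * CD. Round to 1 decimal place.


Step 1: Dynamic pressure q = 0.5 * 0.497 * 219.5^2 = 11972.7921 Pa
Step 2: Drag D = q * S * CD = 11972.7921 * 113.4 * 0.0165
Step 3: D = 22402.3 N

22402.3


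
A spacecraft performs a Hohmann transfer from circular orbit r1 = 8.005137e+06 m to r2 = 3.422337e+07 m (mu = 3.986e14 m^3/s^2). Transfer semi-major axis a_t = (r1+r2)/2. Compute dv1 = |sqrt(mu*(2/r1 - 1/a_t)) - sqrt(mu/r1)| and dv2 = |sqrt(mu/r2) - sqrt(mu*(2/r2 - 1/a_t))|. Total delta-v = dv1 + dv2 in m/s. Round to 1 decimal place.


Step 1: Transfer semi-major axis a_t = (8.005137e+06 + 3.422337e+07) / 2 = 2.111425e+07 m
Step 2: v1 (circular at r1) = sqrt(mu/r1) = 7056.42 m/s
Step 3: v_t1 = sqrt(mu*(2/r1 - 1/a_t)) = 8983.75 m/s
Step 4: dv1 = |8983.75 - 7056.42| = 1927.34 m/s
Step 5: v2 (circular at r2) = 3412.77 m/s, v_t2 = 2101.38 m/s
Step 6: dv2 = |3412.77 - 2101.38| = 1311.4 m/s
Step 7: Total delta-v = 1927.34 + 1311.4 = 3238.7 m/s

3238.7


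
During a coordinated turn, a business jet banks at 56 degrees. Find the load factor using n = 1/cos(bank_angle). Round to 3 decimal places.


Step 1: Convert 56 degrees to radians = 0.977384
Step 2: cos(56 deg) = 0.559193
Step 3: n = 1 / 0.559193 = 1.788

1.788


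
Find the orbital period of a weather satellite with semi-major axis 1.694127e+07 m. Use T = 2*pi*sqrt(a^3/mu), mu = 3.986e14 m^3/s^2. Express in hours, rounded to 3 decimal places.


Step 1: a^3 / mu = 4.862257e+21 / 3.986e14 = 1.219834e+07
Step 2: sqrt(1.219834e+07) = 3492.6117 s
Step 3: T = 2*pi * 3492.6117 = 21944.73 s
Step 4: T in hours = 21944.73 / 3600 = 6.096 hours

6.096
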